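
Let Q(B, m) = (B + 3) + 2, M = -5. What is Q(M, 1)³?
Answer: 0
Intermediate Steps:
Q(B, m) = 5 + B (Q(B, m) = (3 + B) + 2 = 5 + B)
Q(M, 1)³ = (5 - 5)³ = 0³ = 0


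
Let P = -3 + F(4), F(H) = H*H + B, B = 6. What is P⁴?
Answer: 130321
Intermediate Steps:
F(H) = 6 + H² (F(H) = H*H + 6 = H² + 6 = 6 + H²)
P = 19 (P = -3 + (6 + 4²) = -3 + (6 + 16) = -3 + 22 = 19)
P⁴ = 19⁴ = 130321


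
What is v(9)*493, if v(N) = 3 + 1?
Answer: 1972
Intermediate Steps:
v(N) = 4
v(9)*493 = 4*493 = 1972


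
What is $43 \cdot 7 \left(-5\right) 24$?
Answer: $-36120$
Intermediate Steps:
$43 \cdot 7 \left(-5\right) 24 = 43 \left(-35\right) 24 = \left(-1505\right) 24 = -36120$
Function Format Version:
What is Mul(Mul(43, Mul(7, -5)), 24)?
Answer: -36120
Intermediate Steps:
Mul(Mul(43, Mul(7, -5)), 24) = Mul(Mul(43, -35), 24) = Mul(-1505, 24) = -36120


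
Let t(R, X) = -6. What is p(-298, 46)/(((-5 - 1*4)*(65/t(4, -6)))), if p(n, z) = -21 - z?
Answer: -134/195 ≈ -0.68718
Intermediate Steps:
p(-298, 46)/(((-5 - 1*4)*(65/t(4, -6)))) = (-21 - 1*46)/(((-5 - 1*4)*(65/(-6)))) = (-21 - 46)/(((-5 - 4)*(65*(-1/6)))) = -67/((-9*(-65/6))) = -67/195/2 = -67*2/195 = -134/195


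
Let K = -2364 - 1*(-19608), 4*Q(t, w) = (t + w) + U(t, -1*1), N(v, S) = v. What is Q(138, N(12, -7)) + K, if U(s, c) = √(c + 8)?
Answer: 34563/2 + √7/4 ≈ 17282.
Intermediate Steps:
U(s, c) = √(8 + c)
Q(t, w) = t/4 + w/4 + √7/4 (Q(t, w) = ((t + w) + √(8 - 1*1))/4 = ((t + w) + √(8 - 1))/4 = ((t + w) + √7)/4 = (t + w + √7)/4 = t/4 + w/4 + √7/4)
K = 17244 (K = -2364 + 19608 = 17244)
Q(138, N(12, -7)) + K = ((¼)*138 + (¼)*12 + √7/4) + 17244 = (69/2 + 3 + √7/4) + 17244 = (75/2 + √7/4) + 17244 = 34563/2 + √7/4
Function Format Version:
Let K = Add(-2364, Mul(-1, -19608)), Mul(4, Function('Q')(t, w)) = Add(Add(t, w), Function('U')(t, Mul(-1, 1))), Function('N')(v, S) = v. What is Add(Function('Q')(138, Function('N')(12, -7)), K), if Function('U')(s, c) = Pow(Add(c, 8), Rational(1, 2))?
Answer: Add(Rational(34563, 2), Mul(Rational(1, 4), Pow(7, Rational(1, 2)))) ≈ 17282.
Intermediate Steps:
Function('U')(s, c) = Pow(Add(8, c), Rational(1, 2))
Function('Q')(t, w) = Add(Mul(Rational(1, 4), t), Mul(Rational(1, 4), w), Mul(Rational(1, 4), Pow(7, Rational(1, 2)))) (Function('Q')(t, w) = Mul(Rational(1, 4), Add(Add(t, w), Pow(Add(8, Mul(-1, 1)), Rational(1, 2)))) = Mul(Rational(1, 4), Add(Add(t, w), Pow(Add(8, -1), Rational(1, 2)))) = Mul(Rational(1, 4), Add(Add(t, w), Pow(7, Rational(1, 2)))) = Mul(Rational(1, 4), Add(t, w, Pow(7, Rational(1, 2)))) = Add(Mul(Rational(1, 4), t), Mul(Rational(1, 4), w), Mul(Rational(1, 4), Pow(7, Rational(1, 2)))))
K = 17244 (K = Add(-2364, 19608) = 17244)
Add(Function('Q')(138, Function('N')(12, -7)), K) = Add(Add(Mul(Rational(1, 4), 138), Mul(Rational(1, 4), 12), Mul(Rational(1, 4), Pow(7, Rational(1, 2)))), 17244) = Add(Add(Rational(69, 2), 3, Mul(Rational(1, 4), Pow(7, Rational(1, 2)))), 17244) = Add(Add(Rational(75, 2), Mul(Rational(1, 4), Pow(7, Rational(1, 2)))), 17244) = Add(Rational(34563, 2), Mul(Rational(1, 4), Pow(7, Rational(1, 2))))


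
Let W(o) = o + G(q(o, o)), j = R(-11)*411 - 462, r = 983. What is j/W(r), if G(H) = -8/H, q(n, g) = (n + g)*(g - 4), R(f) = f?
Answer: -1598474977/315332309 ≈ -5.0692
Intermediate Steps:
j = -4983 (j = -11*411 - 462 = -4521 - 462 = -4983)
q(n, g) = (-4 + g)*(g + n) (q(n, g) = (g + n)*(-4 + g) = (-4 + g)*(g + n))
W(o) = o - 8/(-8*o + 2*o²) (W(o) = o - 8/(o² - 4*o - 4*o + o*o) = o - 8/(o² - 4*o - 4*o + o²) = o - 8/(-8*o + 2*o²))
j/W(r) = -4983*983*(-4 + 983)/(-4 + 983²*(-4 + 983)) = -4983*962357/(-4 + 966289*979) = -4983*962357/(-4 + 945996931) = -4983/((1/983)*(1/979)*945996927) = -4983/945996927/962357 = -4983*962357/945996927 = -1598474977/315332309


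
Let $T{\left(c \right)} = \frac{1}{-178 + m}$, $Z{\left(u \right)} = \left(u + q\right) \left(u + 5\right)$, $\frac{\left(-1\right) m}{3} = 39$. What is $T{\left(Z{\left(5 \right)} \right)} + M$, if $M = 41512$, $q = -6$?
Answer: $\frac{12246039}{295} \approx 41512.0$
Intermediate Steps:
$m = -117$ ($m = \left(-3\right) 39 = -117$)
$Z{\left(u \right)} = \left(-6 + u\right) \left(5 + u\right)$ ($Z{\left(u \right)} = \left(u - 6\right) \left(u + 5\right) = \left(-6 + u\right) \left(5 + u\right)$)
$T{\left(c \right)} = - \frac{1}{295}$ ($T{\left(c \right)} = \frac{1}{-178 - 117} = \frac{1}{-295} = - \frac{1}{295}$)
$T{\left(Z{\left(5 \right)} \right)} + M = - \frac{1}{295} + 41512 = \frac{12246039}{295}$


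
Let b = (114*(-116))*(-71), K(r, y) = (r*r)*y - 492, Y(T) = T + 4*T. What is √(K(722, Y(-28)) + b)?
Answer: 2*I*√18010337 ≈ 8487.7*I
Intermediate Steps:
Y(T) = 5*T
K(r, y) = -492 + y*r² (K(r, y) = r²*y - 492 = y*r² - 492 = -492 + y*r²)
b = 938904 (b = -13224*(-71) = 938904)
√(K(722, Y(-28)) + b) = √((-492 + (5*(-28))*722²) + 938904) = √((-492 - 140*521284) + 938904) = √((-492 - 72979760) + 938904) = √(-72980252 + 938904) = √(-72041348) = 2*I*√18010337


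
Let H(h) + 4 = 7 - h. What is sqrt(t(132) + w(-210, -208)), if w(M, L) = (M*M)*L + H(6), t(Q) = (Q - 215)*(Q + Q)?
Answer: 9*I*sqrt(113515) ≈ 3032.3*I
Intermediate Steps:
H(h) = 3 - h (H(h) = -4 + (7 - h) = 3 - h)
t(Q) = 2*Q*(-215 + Q) (t(Q) = (-215 + Q)*(2*Q) = 2*Q*(-215 + Q))
w(M, L) = -3 + L*M**2 (w(M, L) = (M*M)*L + (3 - 1*6) = M**2*L + (3 - 6) = L*M**2 - 3 = -3 + L*M**2)
sqrt(t(132) + w(-210, -208)) = sqrt(2*132*(-215 + 132) + (-3 - 208*(-210)**2)) = sqrt(2*132*(-83) + (-3 - 208*44100)) = sqrt(-21912 + (-3 - 9172800)) = sqrt(-21912 - 9172803) = sqrt(-9194715) = 9*I*sqrt(113515)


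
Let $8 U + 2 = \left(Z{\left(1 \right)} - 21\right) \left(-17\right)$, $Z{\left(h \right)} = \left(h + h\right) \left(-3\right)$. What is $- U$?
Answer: $- \frac{457}{8} \approx -57.125$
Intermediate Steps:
$Z{\left(h \right)} = - 6 h$ ($Z{\left(h \right)} = 2 h \left(-3\right) = - 6 h$)
$U = \frac{457}{8}$ ($U = - \frac{1}{4} + \frac{\left(\left(-6\right) 1 - 21\right) \left(-17\right)}{8} = - \frac{1}{4} + \frac{\left(-6 - 21\right) \left(-17\right)}{8} = - \frac{1}{4} + \frac{\left(-27\right) \left(-17\right)}{8} = - \frac{1}{4} + \frac{1}{8} \cdot 459 = - \frac{1}{4} + \frac{459}{8} = \frac{457}{8} \approx 57.125$)
$- U = \left(-1\right) \frac{457}{8} = - \frac{457}{8}$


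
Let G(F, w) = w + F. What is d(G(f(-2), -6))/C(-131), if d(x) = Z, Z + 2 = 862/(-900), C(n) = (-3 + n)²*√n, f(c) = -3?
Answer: 1331*I*√131/1058506200 ≈ 1.4392e-5*I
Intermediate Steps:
G(F, w) = F + w
C(n) = √n*(-3 + n)²
Z = -1331/450 (Z = -2 + 862/(-900) = -2 + 862*(-1/900) = -2 - 431/450 = -1331/450 ≈ -2.9578)
d(x) = -1331/450
d(G(f(-2), -6))/C(-131) = -1331*(-I*√131/(131*(-3 - 131)²))/450 = -1331*(-I*√131/2352236)/450 = -(-1331)*I*√131/1058506200 = 1331*I*√131/1058506200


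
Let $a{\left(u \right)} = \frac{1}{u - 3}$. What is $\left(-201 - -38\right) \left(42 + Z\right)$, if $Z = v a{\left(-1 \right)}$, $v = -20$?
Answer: $-7661$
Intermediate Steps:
$a{\left(u \right)} = \frac{1}{-3 + u}$
$Z = 5$ ($Z = - \frac{20}{-3 - 1} = - \frac{20}{-4} = \left(-20\right) \left(- \frac{1}{4}\right) = 5$)
$\left(-201 - -38\right) \left(42 + Z\right) = \left(-201 - -38\right) \left(42 + 5\right) = \left(-201 + 38\right) 47 = \left(-163\right) 47 = -7661$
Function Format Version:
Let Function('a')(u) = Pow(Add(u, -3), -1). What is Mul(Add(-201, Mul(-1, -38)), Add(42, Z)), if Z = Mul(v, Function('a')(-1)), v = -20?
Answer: -7661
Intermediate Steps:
Function('a')(u) = Pow(Add(-3, u), -1)
Z = 5 (Z = Mul(-20, Pow(Add(-3, -1), -1)) = Mul(-20, Pow(-4, -1)) = Mul(-20, Rational(-1, 4)) = 5)
Mul(Add(-201, Mul(-1, -38)), Add(42, Z)) = Mul(Add(-201, Mul(-1, -38)), Add(42, 5)) = Mul(Add(-201, 38), 47) = Mul(-163, 47) = -7661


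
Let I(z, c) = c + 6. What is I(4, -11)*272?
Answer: -1360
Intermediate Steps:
I(z, c) = 6 + c
I(4, -11)*272 = (6 - 11)*272 = -5*272 = -1360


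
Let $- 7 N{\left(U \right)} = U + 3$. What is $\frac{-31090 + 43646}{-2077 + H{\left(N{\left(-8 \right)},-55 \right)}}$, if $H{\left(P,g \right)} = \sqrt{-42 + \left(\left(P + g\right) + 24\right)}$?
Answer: $- \frac{182551684}{30198009} - \frac{12556 i \sqrt{3542}}{30198009} \approx -6.0452 - 0.024746 i$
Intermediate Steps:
$N{\left(U \right)} = - \frac{3}{7} - \frac{U}{7}$ ($N{\left(U \right)} = - \frac{U + 3}{7} = - \frac{3 + U}{7} = - \frac{3}{7} - \frac{U}{7}$)
$H{\left(P,g \right)} = \sqrt{-18 + P + g}$ ($H{\left(P,g \right)} = \sqrt{-42 + \left(24 + P + g\right)} = \sqrt{-18 + P + g}$)
$\frac{-31090 + 43646}{-2077 + H{\left(N{\left(-8 \right)},-55 \right)}} = \frac{-31090 + 43646}{-2077 + \sqrt{-18 - - \frac{5}{7} - 55}} = \frac{12556}{-2077 + \sqrt{-18 + \left(- \frac{3}{7} + \frac{8}{7}\right) - 55}} = \frac{12556}{-2077 + \sqrt{-18 + \frac{5}{7} - 55}} = \frac{12556}{-2077 + \sqrt{- \frac{506}{7}}} = \frac{12556}{-2077 + \frac{i \sqrt{3542}}{7}}$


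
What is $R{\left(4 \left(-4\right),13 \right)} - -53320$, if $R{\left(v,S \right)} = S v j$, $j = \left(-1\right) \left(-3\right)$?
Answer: $52696$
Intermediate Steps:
$j = 3$
$R{\left(v,S \right)} = 3 S v$ ($R{\left(v,S \right)} = S v 3 = 3 S v$)
$R{\left(4 \left(-4\right),13 \right)} - -53320 = 3 \cdot 13 \cdot 4 \left(-4\right) - -53320 = 3 \cdot 13 \left(-16\right) + 53320 = -624 + 53320 = 52696$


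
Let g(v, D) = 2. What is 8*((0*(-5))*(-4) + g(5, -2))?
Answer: 16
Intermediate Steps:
8*((0*(-5))*(-4) + g(5, -2)) = 8*((0*(-5))*(-4) + 2) = 8*(0*(-4) + 2) = 8*(0 + 2) = 8*2 = 16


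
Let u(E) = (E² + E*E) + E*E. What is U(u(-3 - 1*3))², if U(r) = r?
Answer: 11664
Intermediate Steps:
u(E) = 3*E² (u(E) = (E² + E²) + E² = 2*E² + E² = 3*E²)
U(u(-3 - 1*3))² = (3*(-3 - 1*3)²)² = (3*(-3 - 3)²)² = (3*(-6)²)² = (3*36)² = 108² = 11664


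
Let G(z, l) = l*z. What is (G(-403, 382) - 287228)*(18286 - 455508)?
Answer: 192890978628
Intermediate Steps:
(G(-403, 382) - 287228)*(18286 - 455508) = (382*(-403) - 287228)*(18286 - 455508) = (-153946 - 287228)*(-437222) = -441174*(-437222) = 192890978628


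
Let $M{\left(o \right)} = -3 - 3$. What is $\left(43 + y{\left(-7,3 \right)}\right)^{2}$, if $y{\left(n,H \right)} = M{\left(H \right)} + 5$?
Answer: $1764$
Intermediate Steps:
$M{\left(o \right)} = -6$
$y{\left(n,H \right)} = -1$ ($y{\left(n,H \right)} = -6 + 5 = -1$)
$\left(43 + y{\left(-7,3 \right)}\right)^{2} = \left(43 - 1\right)^{2} = 42^{2} = 1764$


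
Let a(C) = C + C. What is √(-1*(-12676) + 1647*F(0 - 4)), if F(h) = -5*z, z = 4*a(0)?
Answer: 2*√3169 ≈ 112.59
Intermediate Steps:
a(C) = 2*C
z = 0 (z = 4*(2*0) = 4*0 = 0)
F(h) = 0 (F(h) = -5*0 = 0)
√(-1*(-12676) + 1647*F(0 - 4)) = √(-1*(-12676) + 1647*0) = √(12676 + 0) = √12676 = 2*√3169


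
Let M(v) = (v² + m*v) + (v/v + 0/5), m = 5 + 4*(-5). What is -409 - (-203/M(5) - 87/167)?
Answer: -482355/1169 ≈ -412.62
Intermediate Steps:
m = -15 (m = 5 - 20 = -15)
M(v) = 1 + v² - 15*v (M(v) = (v² - 15*v) + (v/v + 0/5) = (v² - 15*v) + (1 + 0*(⅕)) = (v² - 15*v) + (1 + 0) = (v² - 15*v) + 1 = 1 + v² - 15*v)
-409 - (-203/M(5) - 87/167) = -409 - (-203/(1 + 5² - 15*5) - 87/167) = -409 - (-203/(1 + 25 - 75) - 87*1/167) = -409 - (-203/(-49) - 87/167) = -409 - (-203*(-1/49) - 87/167) = -409 - (29/7 - 87/167) = -409 - 1*4234/1169 = -409 - 4234/1169 = -482355/1169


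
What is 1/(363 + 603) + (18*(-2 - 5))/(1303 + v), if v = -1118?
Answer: -121531/178710 ≈ -0.68005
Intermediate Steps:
1/(363 + 603) + (18*(-2 - 5))/(1303 + v) = 1/(363 + 603) + (18*(-2 - 5))/(1303 - 1118) = 1/966 + (18*(-7))/185 = 1/966 - 126*1/185 = 1/966 - 126/185 = -121531/178710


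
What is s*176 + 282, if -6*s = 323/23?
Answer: -8966/69 ≈ -129.94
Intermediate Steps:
s = -323/138 (s = -323/(6*23) = -⅙*323/23 = -323/138 ≈ -2.3406)
s*176 + 282 = -323/138*176 + 282 = -28424/69 + 282 = -8966/69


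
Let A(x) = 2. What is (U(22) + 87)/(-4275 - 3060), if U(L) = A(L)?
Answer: -89/7335 ≈ -0.012134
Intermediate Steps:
U(L) = 2
(U(22) + 87)/(-4275 - 3060) = (2 + 87)/(-4275 - 3060) = 89/(-7335) = 89*(-1/7335) = -89/7335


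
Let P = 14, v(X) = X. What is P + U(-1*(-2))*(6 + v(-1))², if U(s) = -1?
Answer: -11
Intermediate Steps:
P + U(-1*(-2))*(6 + v(-1))² = 14 - (6 - 1)² = 14 - 1*5² = 14 - 1*25 = 14 - 25 = -11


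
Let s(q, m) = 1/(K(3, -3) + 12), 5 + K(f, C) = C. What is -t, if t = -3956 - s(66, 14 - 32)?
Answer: 15825/4 ≈ 3956.3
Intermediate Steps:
K(f, C) = -5 + C
s(q, m) = ¼ (s(q, m) = 1/((-5 - 3) + 12) = 1/(-8 + 12) = 1/4 = ¼)
t = -15825/4 (t = -3956 - 1*¼ = -3956 - ¼ = -15825/4 ≈ -3956.3)
-t = -1*(-15825/4) = 15825/4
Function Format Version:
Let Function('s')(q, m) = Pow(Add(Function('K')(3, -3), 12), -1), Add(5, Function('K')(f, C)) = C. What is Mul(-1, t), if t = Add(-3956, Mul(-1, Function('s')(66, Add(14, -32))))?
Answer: Rational(15825, 4) ≈ 3956.3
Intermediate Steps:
Function('K')(f, C) = Add(-5, C)
Function('s')(q, m) = Rational(1, 4) (Function('s')(q, m) = Pow(Add(Add(-5, -3), 12), -1) = Pow(Add(-8, 12), -1) = Pow(4, -1) = Rational(1, 4))
t = Rational(-15825, 4) (t = Add(-3956, Mul(-1, Rational(1, 4))) = Add(-3956, Rational(-1, 4)) = Rational(-15825, 4) ≈ -3956.3)
Mul(-1, t) = Mul(-1, Rational(-15825, 4)) = Rational(15825, 4)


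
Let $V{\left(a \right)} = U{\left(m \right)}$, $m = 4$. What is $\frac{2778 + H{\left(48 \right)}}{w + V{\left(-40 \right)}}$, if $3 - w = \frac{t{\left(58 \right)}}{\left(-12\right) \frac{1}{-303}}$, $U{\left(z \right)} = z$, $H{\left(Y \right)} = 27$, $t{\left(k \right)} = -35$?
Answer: $\frac{11220}{3563} \approx 3.149$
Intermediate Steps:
$V{\left(a \right)} = 4$
$w = \frac{3547}{4}$ ($w = 3 - - \frac{35}{\left(-12\right) \frac{1}{-303}} = 3 - - \frac{35}{\left(-12\right) \left(- \frac{1}{303}\right)} = 3 - - \frac{35}{\frac{4}{101}} = 3 - \left(-35\right) \frac{101}{4} = 3 - - \frac{3535}{4} = 3 + \frac{3535}{4} = \frac{3547}{4} \approx 886.75$)
$\frac{2778 + H{\left(48 \right)}}{w + V{\left(-40 \right)}} = \frac{2778 + 27}{\frac{3547}{4} + 4} = \frac{2805}{\frac{3563}{4}} = 2805 \cdot \frac{4}{3563} = \frac{11220}{3563}$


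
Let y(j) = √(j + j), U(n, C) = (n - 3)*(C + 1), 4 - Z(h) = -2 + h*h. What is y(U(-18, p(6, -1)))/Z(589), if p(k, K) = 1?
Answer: -2*I*√21/346915 ≈ -2.6419e-5*I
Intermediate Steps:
Z(h) = 6 - h² (Z(h) = 4 - (-2 + h*h) = 4 - (-2 + h²) = 4 + (2 - h²) = 6 - h²)
U(n, C) = (1 + C)*(-3 + n) (U(n, C) = (-3 + n)*(1 + C) = (1 + C)*(-3 + n))
y(j) = √2*√j (y(j) = √(2*j) = √2*√j)
y(U(-18, p(6, -1)))/Z(589) = (√2*√(-3 - 18 - 3*1 + 1*(-18)))/(6 - 1*589²) = (√2*√(-3 - 18 - 3 - 18))/(6 - 1*346921) = (√2*√(-42))/(6 - 346921) = (√2*(I*√42))/(-346915) = (2*I*√21)*(-1/346915) = -2*I*√21/346915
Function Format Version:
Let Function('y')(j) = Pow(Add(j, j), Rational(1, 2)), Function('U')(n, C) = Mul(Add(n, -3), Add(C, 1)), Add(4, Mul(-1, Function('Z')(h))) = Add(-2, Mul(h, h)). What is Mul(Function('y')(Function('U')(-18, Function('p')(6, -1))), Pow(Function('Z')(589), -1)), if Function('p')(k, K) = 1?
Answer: Mul(Rational(-2, 346915), I, Pow(21, Rational(1, 2))) ≈ Mul(-2.6419e-5, I)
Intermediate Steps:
Function('Z')(h) = Add(6, Mul(-1, Pow(h, 2))) (Function('Z')(h) = Add(4, Mul(-1, Add(-2, Mul(h, h)))) = Add(4, Mul(-1, Add(-2, Pow(h, 2)))) = Add(4, Add(2, Mul(-1, Pow(h, 2)))) = Add(6, Mul(-1, Pow(h, 2))))
Function('U')(n, C) = Mul(Add(1, C), Add(-3, n)) (Function('U')(n, C) = Mul(Add(-3, n), Add(1, C)) = Mul(Add(1, C), Add(-3, n)))
Function('y')(j) = Mul(Pow(2, Rational(1, 2)), Pow(j, Rational(1, 2))) (Function('y')(j) = Pow(Mul(2, j), Rational(1, 2)) = Mul(Pow(2, Rational(1, 2)), Pow(j, Rational(1, 2))))
Mul(Function('y')(Function('U')(-18, Function('p')(6, -1))), Pow(Function('Z')(589), -1)) = Mul(Mul(Pow(2, Rational(1, 2)), Pow(Add(-3, -18, Mul(-3, 1), Mul(1, -18)), Rational(1, 2))), Pow(Add(6, Mul(-1, Pow(589, 2))), -1)) = Mul(Mul(Pow(2, Rational(1, 2)), Pow(Add(-3, -18, -3, -18), Rational(1, 2))), Pow(Add(6, Mul(-1, 346921)), -1)) = Mul(Mul(Pow(2, Rational(1, 2)), Pow(-42, Rational(1, 2))), Pow(Add(6, -346921), -1)) = Mul(Mul(Pow(2, Rational(1, 2)), Mul(I, Pow(42, Rational(1, 2)))), Pow(-346915, -1)) = Mul(Mul(2, I, Pow(21, Rational(1, 2))), Rational(-1, 346915)) = Mul(Rational(-2, 346915), I, Pow(21, Rational(1, 2)))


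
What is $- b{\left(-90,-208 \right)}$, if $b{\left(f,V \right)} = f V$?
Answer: $-18720$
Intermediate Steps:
$b{\left(f,V \right)} = V f$
$- b{\left(-90,-208 \right)} = - \left(-208\right) \left(-90\right) = \left(-1\right) 18720 = -18720$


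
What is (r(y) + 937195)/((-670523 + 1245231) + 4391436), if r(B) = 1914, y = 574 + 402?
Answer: 939109/4966144 ≈ 0.18910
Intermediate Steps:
y = 976
(r(y) + 937195)/((-670523 + 1245231) + 4391436) = (1914 + 937195)/((-670523 + 1245231) + 4391436) = 939109/(574708 + 4391436) = 939109/4966144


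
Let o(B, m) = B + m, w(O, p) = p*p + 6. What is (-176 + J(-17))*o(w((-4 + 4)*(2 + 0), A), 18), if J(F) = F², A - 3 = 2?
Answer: 5537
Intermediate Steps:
A = 5 (A = 3 + 2 = 5)
w(O, p) = 6 + p² (w(O, p) = p² + 6 = 6 + p²)
(-176 + J(-17))*o(w((-4 + 4)*(2 + 0), A), 18) = (-176 + (-17)²)*((6 + 5²) + 18) = (-176 + 289)*((6 + 25) + 18) = 113*(31 + 18) = 113*49 = 5537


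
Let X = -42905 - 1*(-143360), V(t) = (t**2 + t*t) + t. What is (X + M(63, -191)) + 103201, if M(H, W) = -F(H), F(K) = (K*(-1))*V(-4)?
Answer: 205420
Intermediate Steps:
V(t) = t + 2*t**2 (V(t) = (t**2 + t**2) + t = 2*t**2 + t = t + 2*t**2)
F(K) = -28*K (F(K) = (K*(-1))*(-4*(1 + 2*(-4))) = (-K)*(-4*(1 - 8)) = (-K)*(-4*(-7)) = -K*28 = -28*K)
X = 100455 (X = -42905 + 143360 = 100455)
M(H, W) = 28*H (M(H, W) = -(-28)*H = 28*H)
(X + M(63, -191)) + 103201 = (100455 + 28*63) + 103201 = (100455 + 1764) + 103201 = 102219 + 103201 = 205420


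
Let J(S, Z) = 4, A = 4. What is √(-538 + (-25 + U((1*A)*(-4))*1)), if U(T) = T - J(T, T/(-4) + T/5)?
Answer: I*√583 ≈ 24.145*I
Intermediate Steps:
U(T) = -4 + T (U(T) = T - 1*4 = T - 4 = -4 + T)
√(-538 + (-25 + U((1*A)*(-4))*1)) = √(-538 + (-25 + (-4 + (1*4)*(-4))*1)) = √(-538 + (-25 + (-4 + 4*(-4))*1)) = √(-538 + (-25 + (-4 - 16)*1)) = √(-538 + (-25 - 20*1)) = √(-538 + (-25 - 20)) = √(-538 - 45) = √(-583) = I*√583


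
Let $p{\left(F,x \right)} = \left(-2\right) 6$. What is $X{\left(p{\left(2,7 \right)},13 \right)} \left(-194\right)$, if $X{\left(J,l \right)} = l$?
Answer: $-2522$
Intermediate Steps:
$p{\left(F,x \right)} = -12$
$X{\left(p{\left(2,7 \right)},13 \right)} \left(-194\right) = 13 \left(-194\right) = -2522$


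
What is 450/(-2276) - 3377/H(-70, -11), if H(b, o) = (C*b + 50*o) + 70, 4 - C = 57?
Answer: -1142444/918935 ≈ -1.2432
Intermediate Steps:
C = -53 (C = 4 - 1*57 = 4 - 57 = -53)
H(b, o) = 70 - 53*b + 50*o (H(b, o) = (-53*b + 50*o) + 70 = 70 - 53*b + 50*o)
450/(-2276) - 3377/H(-70, -11) = 450/(-2276) - 3377/(70 - 53*(-70) + 50*(-11)) = 450*(-1/2276) - 3377/(70 + 3710 - 550) = -225/1138 - 3377/3230 = -1142444/918935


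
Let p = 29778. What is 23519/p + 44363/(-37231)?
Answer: -445405525/1108664718 ≈ -0.40175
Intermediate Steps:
23519/p + 44363/(-37231) = 23519/29778 + 44363/(-37231) = 23519*(1/29778) + 44363*(-1/37231) = 23519/29778 - 44363/37231 = -445405525/1108664718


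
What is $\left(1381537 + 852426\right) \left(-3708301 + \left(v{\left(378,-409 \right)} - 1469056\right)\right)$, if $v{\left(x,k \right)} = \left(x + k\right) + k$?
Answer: $-11567006919511$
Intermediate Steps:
$v{\left(x,k \right)} = x + 2 k$ ($v{\left(x,k \right)} = \left(k + x\right) + k = x + 2 k$)
$\left(1381537 + 852426\right) \left(-3708301 + \left(v{\left(378,-409 \right)} - 1469056\right)\right) = \left(1381537 + 852426\right) \left(-3708301 + \left(\left(378 + 2 \left(-409\right)\right) - 1469056\right)\right) = 2233963 \left(-3708301 + \left(\left(378 - 818\right) - 1469056\right)\right) = 2233963 \left(-3708301 - 1469496\right) = 2233963 \left(-5177797\right) = -11567006919511$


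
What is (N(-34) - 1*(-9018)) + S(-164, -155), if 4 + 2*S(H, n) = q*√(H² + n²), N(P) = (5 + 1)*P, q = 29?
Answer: 8812 + 29*√50921/2 ≈ 12084.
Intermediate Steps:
N(P) = 6*P
S(H, n) = -2 + 29*√(H² + n²)/2 (S(H, n) = -2 + (29*√(H² + n²))/2 = -2 + 29*√(H² + n²)/2)
(N(-34) - 1*(-9018)) + S(-164, -155) = (6*(-34) - 1*(-9018)) + (-2 + 29*√((-164)² + (-155)²)/2) = (-204 + 9018) + (-2 + 29*√(26896 + 24025)/2) = 8814 + (-2 + 29*√50921/2) = 8812 + 29*√50921/2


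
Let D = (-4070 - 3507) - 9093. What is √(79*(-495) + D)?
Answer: 5*I*√2231 ≈ 236.17*I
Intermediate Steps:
D = -16670 (D = -7577 - 9093 = -16670)
√(79*(-495) + D) = √(79*(-495) - 16670) = √(-39105 - 16670) = √(-55775) = 5*I*√2231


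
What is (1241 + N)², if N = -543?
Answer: 487204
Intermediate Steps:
(1241 + N)² = (1241 - 543)² = 698² = 487204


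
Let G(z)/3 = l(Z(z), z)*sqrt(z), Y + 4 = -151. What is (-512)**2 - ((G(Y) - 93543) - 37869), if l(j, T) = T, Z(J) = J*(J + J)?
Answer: 393556 + 465*I*sqrt(155) ≈ 3.9356e+5 + 5789.2*I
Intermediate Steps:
Z(J) = 2*J**2 (Z(J) = J*(2*J) = 2*J**2)
Y = -155 (Y = -4 - 151 = -155)
G(z) = 3*z**(3/2) (G(z) = 3*(z*sqrt(z)) = 3*z**(3/2))
(-512)**2 - ((G(Y) - 93543) - 37869) = (-512)**2 - ((3*(-155)**(3/2) - 93543) - 37869) = 262144 - ((3*(-155*I*sqrt(155)) - 93543) - 37869) = 262144 - ((-465*I*sqrt(155) - 93543) - 37869) = 262144 - ((-93543 - 465*I*sqrt(155)) - 37869) = 262144 - (-131412 - 465*I*sqrt(155)) = 262144 + (131412 + 465*I*sqrt(155)) = 393556 + 465*I*sqrt(155)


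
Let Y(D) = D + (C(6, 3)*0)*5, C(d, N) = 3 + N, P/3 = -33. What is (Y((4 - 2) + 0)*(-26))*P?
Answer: 5148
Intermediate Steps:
P = -99 (P = 3*(-33) = -99)
Y(D) = D (Y(D) = D + ((3 + 3)*0)*5 = D + (6*0)*5 = D + 0*5 = D + 0 = D)
(Y((4 - 2) + 0)*(-26))*P = (((4 - 2) + 0)*(-26))*(-99) = ((2 + 0)*(-26))*(-99) = (2*(-26))*(-99) = -52*(-99) = 5148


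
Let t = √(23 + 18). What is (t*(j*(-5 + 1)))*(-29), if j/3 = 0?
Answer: 0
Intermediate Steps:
j = 0 (j = 3*0 = 0)
t = √41 ≈ 6.4031
(t*(j*(-5 + 1)))*(-29) = (√41*(0*(-5 + 1)))*(-29) = (√41*(0*(-4)))*(-29) = (√41*0)*(-29) = 0*(-29) = 0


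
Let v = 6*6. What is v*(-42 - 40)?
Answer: -2952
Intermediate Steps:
v = 36
v*(-42 - 40) = 36*(-42 - 40) = 36*(-82) = -2952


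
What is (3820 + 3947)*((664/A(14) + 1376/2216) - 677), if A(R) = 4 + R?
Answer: -1375836887/277 ≈ -4.9669e+6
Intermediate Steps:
(3820 + 3947)*((664/A(14) + 1376/2216) - 677) = (3820 + 3947)*((664/(4 + 14) + 1376/2216) - 677) = 7767*((664/18 + 1376*(1/2216)) - 677) = 7767*((664*(1/18) + 172/277) - 677) = 7767*((332/9 + 172/277) - 677) = 7767*(93512/2493 - 677) = 7767*(-1594249/2493) = -1375836887/277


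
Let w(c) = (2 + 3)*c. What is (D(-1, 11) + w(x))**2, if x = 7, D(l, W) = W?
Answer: 2116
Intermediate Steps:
w(c) = 5*c
(D(-1, 11) + w(x))**2 = (11 + 5*7)**2 = (11 + 35)**2 = 46**2 = 2116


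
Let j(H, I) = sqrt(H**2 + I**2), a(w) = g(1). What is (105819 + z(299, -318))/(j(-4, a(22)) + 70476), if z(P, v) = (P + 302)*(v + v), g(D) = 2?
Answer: -4870191123/1241716639 + 276417*sqrt(5)/2483433278 ≈ -3.9219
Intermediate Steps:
z(P, v) = 2*v*(302 + P) (z(P, v) = (302 + P)*(2*v) = 2*v*(302 + P))
a(w) = 2
(105819 + z(299, -318))/(j(-4, a(22)) + 70476) = (105819 + 2*(-318)*(302 + 299))/(sqrt((-4)**2 + 2**2) + 70476) = (105819 + 2*(-318)*601)/(sqrt(16 + 4) + 70476) = (105819 - 382236)/(sqrt(20) + 70476) = -276417/(2*sqrt(5) + 70476) = -276417/(70476 + 2*sqrt(5))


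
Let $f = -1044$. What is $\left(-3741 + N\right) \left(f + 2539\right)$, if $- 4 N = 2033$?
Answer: $- \frac{25410515}{4} \approx -6.3526 \cdot 10^{6}$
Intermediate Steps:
$N = - \frac{2033}{4}$ ($N = \left(- \frac{1}{4}\right) 2033 = - \frac{2033}{4} \approx -508.25$)
$\left(-3741 + N\right) \left(f + 2539\right) = \left(-3741 - \frac{2033}{4}\right) \left(-1044 + 2539\right) = \left(- \frac{16997}{4}\right) 1495 = - \frac{25410515}{4}$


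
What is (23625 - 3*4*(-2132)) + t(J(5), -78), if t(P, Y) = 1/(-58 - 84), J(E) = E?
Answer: 6987677/142 ≈ 49209.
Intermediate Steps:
t(P, Y) = -1/142 (t(P, Y) = 1/(-142) = -1/142)
(23625 - 3*4*(-2132)) + t(J(5), -78) = (23625 - 3*4*(-2132)) - 1/142 = (23625 - 12*(-2132)) - 1/142 = (23625 + 25584) - 1/142 = 49209 - 1/142 = 6987677/142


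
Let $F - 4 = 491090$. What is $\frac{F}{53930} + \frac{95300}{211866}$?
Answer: $\frac{27296412601}{2856483345} \approx 9.556$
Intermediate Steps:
$F = 491094$ ($F = 4 + 491090 = 491094$)
$\frac{F}{53930} + \frac{95300}{211866} = \frac{491094}{53930} + \frac{95300}{211866} = 491094 \cdot \frac{1}{53930} + 95300 \cdot \frac{1}{211866} = \frac{245547}{26965} + \frac{47650}{105933} = \frac{27296412601}{2856483345}$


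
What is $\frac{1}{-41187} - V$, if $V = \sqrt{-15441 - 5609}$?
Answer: $- \frac{1}{41187} - 5 i \sqrt{842} \approx -2.4279 \cdot 10^{-5} - 145.09 i$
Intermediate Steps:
$V = 5 i \sqrt{842}$ ($V = \sqrt{-15441 - 5609} = \sqrt{-21050} = 5 i \sqrt{842} \approx 145.09 i$)
$\frac{1}{-41187} - V = \frac{1}{-41187} - 5 i \sqrt{842} = - \frac{1}{41187} - 5 i \sqrt{842}$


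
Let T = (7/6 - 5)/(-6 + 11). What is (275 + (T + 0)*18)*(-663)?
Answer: -865878/5 ≈ -1.7318e+5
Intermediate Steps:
T = -23/30 (T = (7*(1/6) - 5)/5 = (7/6 - 5)*(1/5) = -23/6*1/5 = -23/30 ≈ -0.76667)
(275 + (T + 0)*18)*(-663) = (275 + (-23/30 + 0)*18)*(-663) = (275 - 23/30*18)*(-663) = (275 - 69/5)*(-663) = (1306/5)*(-663) = -865878/5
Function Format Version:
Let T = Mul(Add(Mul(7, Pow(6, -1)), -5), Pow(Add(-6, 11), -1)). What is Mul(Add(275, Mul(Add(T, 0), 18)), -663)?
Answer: Rational(-865878, 5) ≈ -1.7318e+5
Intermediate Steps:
T = Rational(-23, 30) (T = Mul(Add(Mul(7, Rational(1, 6)), -5), Pow(5, -1)) = Mul(Add(Rational(7, 6), -5), Rational(1, 5)) = Mul(Rational(-23, 6), Rational(1, 5)) = Rational(-23, 30) ≈ -0.76667)
Mul(Add(275, Mul(Add(T, 0), 18)), -663) = Mul(Add(275, Mul(Add(Rational(-23, 30), 0), 18)), -663) = Mul(Add(275, Mul(Rational(-23, 30), 18)), -663) = Mul(Add(275, Rational(-69, 5)), -663) = Mul(Rational(1306, 5), -663) = Rational(-865878, 5)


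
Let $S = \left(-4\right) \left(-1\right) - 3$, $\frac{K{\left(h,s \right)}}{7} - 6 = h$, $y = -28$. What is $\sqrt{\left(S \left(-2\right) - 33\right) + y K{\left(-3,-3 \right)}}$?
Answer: $i \sqrt{623} \approx 24.96 i$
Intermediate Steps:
$K{\left(h,s \right)} = 42 + 7 h$
$S = 1$ ($S = 4 - 3 = 1$)
$\sqrt{\left(S \left(-2\right) - 33\right) + y K{\left(-3,-3 \right)}} = \sqrt{\left(1 \left(-2\right) - 33\right) - 28 \left(42 + 7 \left(-3\right)\right)} = \sqrt{\left(-2 - 33\right) - 28 \left(42 - 21\right)} = \sqrt{-35 - 588} = \sqrt{-623} = i \sqrt{623}$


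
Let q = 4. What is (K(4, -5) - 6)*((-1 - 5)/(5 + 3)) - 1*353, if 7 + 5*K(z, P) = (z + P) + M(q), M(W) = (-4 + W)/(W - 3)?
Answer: -3473/10 ≈ -347.30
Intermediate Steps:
M(W) = (-4 + W)/(-3 + W)
K(z, P) = -7/5 + P/5 + z/5 (K(z, P) = -7/5 + ((z + P) + (-4 + 4)/(-3 + 4))/5 = -7/5 + ((P + z) + 0/1)/5 = -7/5 + ((P + z) + 1*0)/5 = -7/5 + ((P + z) + 0)/5 = -7/5 + (P + z)/5 = -7/5 + (P/5 + z/5) = -7/5 + P/5 + z/5)
(K(4, -5) - 6)*((-1 - 5)/(5 + 3)) - 1*353 = ((-7/5 + (⅕)*(-5) + (⅕)*4) - 6)*((-1 - 5)/(5 + 3)) - 1*353 = ((-7/5 - 1 + ⅘) - 6)*(-6/8) - 353 = (-8/5 - 6)*(-6*⅛) - 353 = -38/5*(-¾) - 353 = 57/10 - 353 = -3473/10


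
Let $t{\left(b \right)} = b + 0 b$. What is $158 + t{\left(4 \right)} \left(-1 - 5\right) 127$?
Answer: $-2890$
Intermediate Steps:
$t{\left(b \right)} = b$ ($t{\left(b \right)} = b + 0 = b$)
$158 + t{\left(4 \right)} \left(-1 - 5\right) 127 = 158 + 4 \left(-1 - 5\right) 127 = 158 + 4 \left(-6\right) 127 = 158 - 3048 = -2890$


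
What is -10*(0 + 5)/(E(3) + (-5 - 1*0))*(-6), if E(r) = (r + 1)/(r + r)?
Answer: -900/13 ≈ -69.231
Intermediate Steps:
E(r) = (1 + r)/(2*r) (E(r) = (1 + r)/((2*r)) = (1 + r)*(1/(2*r)) = (1 + r)/(2*r))
-10*(0 + 5)/(E(3) + (-5 - 1*0))*(-6) = -10*(0 + 5)/((1/2)*(1 + 3)/3 + (-5 - 1*0))*(-6) = -50/((1/2)*(1/3)*4 + (-5 + 0))*(-6) = -50/(2/3 - 5)*(-6) = -50/(-13/3)*(-6) = -50*(-3)/13*(-6) = -10*(-15/13)*(-6) = (150/13)*(-6) = -900/13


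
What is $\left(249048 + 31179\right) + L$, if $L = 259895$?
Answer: $540122$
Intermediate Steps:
$\left(249048 + 31179\right) + L = \left(249048 + 31179\right) + 259895 = 280227 + 259895 = 540122$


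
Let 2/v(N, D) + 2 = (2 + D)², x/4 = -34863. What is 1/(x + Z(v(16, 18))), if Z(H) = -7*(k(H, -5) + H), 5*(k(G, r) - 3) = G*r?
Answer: -1/139473 ≈ -7.1698e-6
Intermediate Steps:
x = -139452 (x = 4*(-34863) = -139452)
k(G, r) = 3 + G*r/5 (k(G, r) = 3 + (G*r)/5 = 3 + G*r/5)
v(N, D) = 2/(-2 + (2 + D)²)
Z(H) = -21 (Z(H) = -7*((3 + (⅕)*H*(-5)) + H) = -7*((3 - H) + H) = -7*3 = -21)
1/(x + Z(v(16, 18))) = 1/(-139452 - 21) = 1/(-139473) = -1/139473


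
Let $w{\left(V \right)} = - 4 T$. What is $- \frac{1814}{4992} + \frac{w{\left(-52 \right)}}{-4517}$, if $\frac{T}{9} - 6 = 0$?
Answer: $- \frac{3557783}{11274432} \approx -0.31556$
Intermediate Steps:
$T = 54$ ($T = 54 + 9 \cdot 0 = 54 + 0 = 54$)
$w{\left(V \right)} = -216$ ($w{\left(V \right)} = \left(-4\right) 54 = -216$)
$- \frac{1814}{4992} + \frac{w{\left(-52 \right)}}{-4517} = - \frac{1814}{4992} - \frac{216}{-4517} = \left(-1814\right) \frac{1}{4992} - - \frac{216}{4517} = - \frac{907}{2496} + \frac{216}{4517} = - \frac{3557783}{11274432}$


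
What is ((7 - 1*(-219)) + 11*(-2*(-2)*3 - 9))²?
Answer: 67081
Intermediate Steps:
((7 - 1*(-219)) + 11*(-2*(-2)*3 - 9))² = ((7 + 219) + 11*(4*3 - 9))² = (226 + 11*(12 - 9))² = (226 + 11*3)² = (226 + 33)² = 259² = 67081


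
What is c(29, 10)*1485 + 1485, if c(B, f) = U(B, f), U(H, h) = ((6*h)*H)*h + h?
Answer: 25855335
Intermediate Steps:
U(H, h) = h + 6*H*h**2 (U(H, h) = (6*H*h)*h + h = 6*H*h**2 + h = h + 6*H*h**2)
c(B, f) = f*(1 + 6*B*f)
c(29, 10)*1485 + 1485 = (10*(1 + 6*29*10))*1485 + 1485 = (10*(1 + 1740))*1485 + 1485 = (10*1741)*1485 + 1485 = 17410*1485 + 1485 = 25853850 + 1485 = 25855335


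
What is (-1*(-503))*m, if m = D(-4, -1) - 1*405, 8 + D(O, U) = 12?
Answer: -201703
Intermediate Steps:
D(O, U) = 4 (D(O, U) = -8 + 12 = 4)
m = -401 (m = 4 - 1*405 = 4 - 405 = -401)
(-1*(-503))*m = -1*(-503)*(-401) = 503*(-401) = -201703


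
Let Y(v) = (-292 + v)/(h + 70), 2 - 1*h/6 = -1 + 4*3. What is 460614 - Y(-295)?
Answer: 7370411/16 ≈ 4.6065e+5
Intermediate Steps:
h = -54 (h = 12 - 6*(-1 + 4*3) = 12 - 6*(-1 + 12) = 12 - 6*11 = 12 - 66 = -54)
Y(v) = -73/4 + v/16 (Y(v) = (-292 + v)/(-54 + 70) = (-292 + v)/16 = (-292 + v)*(1/16) = -73/4 + v/16)
460614 - Y(-295) = 460614 - (-73/4 + (1/16)*(-295)) = 460614 - (-73/4 - 295/16) = 460614 - 1*(-587/16) = 460614 + 587/16 = 7370411/16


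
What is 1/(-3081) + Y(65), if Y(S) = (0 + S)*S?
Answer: 13017224/3081 ≈ 4225.0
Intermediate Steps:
Y(S) = S² (Y(S) = S*S = S²)
1/(-3081) + Y(65) = 1/(-3081) + 65² = -1/3081 + 4225 = 13017224/3081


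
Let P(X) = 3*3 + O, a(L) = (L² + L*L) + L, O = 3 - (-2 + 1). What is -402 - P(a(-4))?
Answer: -415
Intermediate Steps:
O = 4 (O = 3 - 1*(-1) = 3 + 1 = 4)
a(L) = L + 2*L² (a(L) = (L² + L²) + L = 2*L² + L = L + 2*L²)
P(X) = 13 (P(X) = 3*3 + 4 = 9 + 4 = 13)
-402 - P(a(-4)) = -402 - 1*13 = -402 - 13 = -415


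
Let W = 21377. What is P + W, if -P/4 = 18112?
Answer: -51071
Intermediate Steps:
P = -72448 (P = -4*18112 = -72448)
P + W = -72448 + 21377 = -51071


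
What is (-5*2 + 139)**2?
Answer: 16641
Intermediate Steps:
(-5*2 + 139)**2 = (-10 + 139)**2 = 129**2 = 16641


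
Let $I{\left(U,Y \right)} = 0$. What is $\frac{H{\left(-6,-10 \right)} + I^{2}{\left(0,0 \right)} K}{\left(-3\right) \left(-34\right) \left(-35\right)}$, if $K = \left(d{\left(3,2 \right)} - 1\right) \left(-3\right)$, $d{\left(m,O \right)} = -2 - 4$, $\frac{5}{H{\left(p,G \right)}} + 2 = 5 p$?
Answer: $\frac{1}{22848} \approx 4.3768 \cdot 10^{-5}$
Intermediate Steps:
$H{\left(p,G \right)} = \frac{5}{-2 + 5 p}$
$d{\left(m,O \right)} = -6$ ($d{\left(m,O \right)} = -2 - 4 = -6$)
$K = 21$ ($K = \left(-6 - 1\right) \left(-3\right) = \left(-7\right) \left(-3\right) = 21$)
$\frac{H{\left(-6,-10 \right)} + I^{2}{\left(0,0 \right)} K}{\left(-3\right) \left(-34\right) \left(-35\right)} = \frac{\frac{5}{-2 + 5 \left(-6\right)} + 0^{2} \cdot 21}{\left(-3\right) \left(-34\right) \left(-35\right)} = \frac{\frac{5}{-2 - 30} + 0 \cdot 21}{102 \left(-35\right)} = \frac{\frac{5}{-32} + 0}{-3570} = \left(5 \left(- \frac{1}{32}\right) + 0\right) \left(- \frac{1}{3570}\right) = \left(- \frac{5}{32} + 0\right) \left(- \frac{1}{3570}\right) = \left(- \frac{5}{32}\right) \left(- \frac{1}{3570}\right) = \frac{1}{22848}$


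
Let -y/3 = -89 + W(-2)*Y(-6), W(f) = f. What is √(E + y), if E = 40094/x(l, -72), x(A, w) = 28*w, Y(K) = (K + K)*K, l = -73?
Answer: √4791815/84 ≈ 26.060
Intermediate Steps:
Y(K) = 2*K² (Y(K) = (2*K)*K = 2*K²)
E = -20047/1008 (E = 40094/((28*(-72))) = 40094/(-2016) = 40094*(-1/2016) = -20047/1008 ≈ -19.888)
y = 699 (y = -3*(-89 - 4*(-6)²) = -3*(-89 - 4*36) = -3*(-89 - 2*72) = -3*(-89 - 144) = -3*(-233) = 699)
√(E + y) = √(-20047/1008 + 699) = √(684545/1008) = √4791815/84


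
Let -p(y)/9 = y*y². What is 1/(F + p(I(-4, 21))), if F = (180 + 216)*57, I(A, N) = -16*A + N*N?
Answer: -1/1159066053 ≈ -8.6276e-10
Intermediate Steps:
I(A, N) = N² - 16*A (I(A, N) = -16*A + N² = N² - 16*A)
p(y) = -9*y³ (p(y) = -9*y*y² = -9*y³)
F = 22572 (F = 396*57 = 22572)
1/(F + p(I(-4, 21))) = 1/(22572 - 9*(21² - 16*(-4))³) = 1/(22572 - 9*(441 + 64)³) = 1/(22572 - 9*505³) = 1/(22572 - 9*128787625) = 1/(22572 - 1159088625) = 1/(-1159066053) = -1/1159066053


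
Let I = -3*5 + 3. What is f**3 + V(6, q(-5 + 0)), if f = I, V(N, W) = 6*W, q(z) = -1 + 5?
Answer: -1704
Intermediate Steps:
q(z) = 4
I = -12 (I = -15 + 3 = -12)
f = -12
f**3 + V(6, q(-5 + 0)) = (-12)**3 + 6*4 = -1728 + 24 = -1704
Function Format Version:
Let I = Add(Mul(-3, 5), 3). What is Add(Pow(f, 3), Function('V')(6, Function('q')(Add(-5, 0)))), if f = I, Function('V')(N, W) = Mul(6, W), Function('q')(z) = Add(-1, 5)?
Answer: -1704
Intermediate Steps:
Function('q')(z) = 4
I = -12 (I = Add(-15, 3) = -12)
f = -12
Add(Pow(f, 3), Function('V')(6, Function('q')(Add(-5, 0)))) = Add(Pow(-12, 3), Mul(6, 4)) = Add(-1728, 24) = -1704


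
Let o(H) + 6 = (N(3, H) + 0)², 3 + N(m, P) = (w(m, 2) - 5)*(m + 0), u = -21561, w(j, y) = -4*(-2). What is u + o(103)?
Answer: -21531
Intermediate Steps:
w(j, y) = 8
N(m, P) = -3 + 3*m (N(m, P) = -3 + (8 - 5)*(m + 0) = -3 + 3*m)
o(H) = 30 (o(H) = -6 + ((-3 + 3*3) + 0)² = -6 + ((-3 + 9) + 0)² = -6 + (6 + 0)² = -6 + 6² = -6 + 36 = 30)
u + o(103) = -21561 + 30 = -21531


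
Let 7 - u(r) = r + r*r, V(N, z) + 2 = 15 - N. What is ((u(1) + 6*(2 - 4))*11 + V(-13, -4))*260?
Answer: -13260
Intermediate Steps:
V(N, z) = 13 - N (V(N, z) = -2 + (15 - N) = 13 - N)
u(r) = 7 - r - r**2 (u(r) = 7 - (r + r*r) = 7 - (r + r**2) = 7 + (-r - r**2) = 7 - r - r**2)
((u(1) + 6*(2 - 4))*11 + V(-13, -4))*260 = (((7 - 1*1 - 1*1**2) + 6*(2 - 4))*11 + (13 - 1*(-13)))*260 = (((7 - 1 - 1*1) + 6*(-2))*11 + (13 + 13))*260 = (((7 - 1 - 1) - 12)*11 + 26)*260 = ((5 - 12)*11 + 26)*260 = (-7*11 + 26)*260 = (-77 + 26)*260 = -51*260 = -13260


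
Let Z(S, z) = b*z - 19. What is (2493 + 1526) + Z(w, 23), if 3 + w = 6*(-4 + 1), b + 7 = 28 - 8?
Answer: 4299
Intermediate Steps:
b = 13 (b = -7 + (28 - 8) = -7 + 20 = 13)
w = -21 (w = -3 + 6*(-4 + 1) = -3 + 6*(-3) = -3 - 18 = -21)
Z(S, z) = -19 + 13*z (Z(S, z) = 13*z - 19 = -19 + 13*z)
(2493 + 1526) + Z(w, 23) = (2493 + 1526) + (-19 + 13*23) = 4019 + (-19 + 299) = 4019 + 280 = 4299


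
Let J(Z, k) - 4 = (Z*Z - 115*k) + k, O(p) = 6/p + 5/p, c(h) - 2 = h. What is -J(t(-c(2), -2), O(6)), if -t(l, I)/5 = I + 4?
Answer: 105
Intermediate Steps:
c(h) = 2 + h
O(p) = 11/p
t(l, I) = -20 - 5*I (t(l, I) = -5*(I + 4) = -5*(4 + I) = -20 - 5*I)
J(Z, k) = 4 + Z**2 - 114*k (J(Z, k) = 4 + ((Z*Z - 115*k) + k) = 4 + ((Z**2 - 115*k) + k) = 4 + (Z**2 - 114*k) = 4 + Z**2 - 114*k)
-J(t(-c(2), -2), O(6)) = -(4 + (-20 - 5*(-2))**2 - 1254/6) = -(4 + (-20 + 10)**2 - 1254/6) = -(4 + (-10)**2 - 114*11/6) = -(4 + 100 - 209) = -1*(-105) = 105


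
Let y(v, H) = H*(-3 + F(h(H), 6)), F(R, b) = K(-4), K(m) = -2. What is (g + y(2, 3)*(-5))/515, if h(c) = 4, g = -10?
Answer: 13/103 ≈ 0.12621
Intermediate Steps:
F(R, b) = -2
y(v, H) = -5*H (y(v, H) = H*(-3 - 2) = H*(-5) = -5*H)
(g + y(2, 3)*(-5))/515 = (-10 - 5*3*(-5))/515 = (-10 - 15*(-5))*(1/515) = (-10 + 75)*(1/515) = 65*(1/515) = 13/103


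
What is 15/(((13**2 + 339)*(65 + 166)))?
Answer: 5/39116 ≈ 0.00012782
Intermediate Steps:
15/(((13**2 + 339)*(65 + 166))) = 15/(((169 + 339)*231)) = 15/((508*231)) = 15/117348 = 15*(1/117348) = 5/39116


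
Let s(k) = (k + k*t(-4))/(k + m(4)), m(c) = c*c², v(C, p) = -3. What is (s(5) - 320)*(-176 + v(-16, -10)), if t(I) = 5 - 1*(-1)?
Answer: 3946055/69 ≈ 57189.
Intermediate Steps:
t(I) = 6 (t(I) = 5 + 1 = 6)
m(c) = c³
s(k) = 7*k/(64 + k) (s(k) = (k + k*6)/(k + 4³) = (k + 6*k)/(k + 64) = (7*k)/(64 + k) = 7*k/(64 + k))
(s(5) - 320)*(-176 + v(-16, -10)) = (7*5/(64 + 5) - 320)*(-176 - 3) = (7*5/69 - 320)*(-179) = (7*5*(1/69) - 320)*(-179) = (35/69 - 320)*(-179) = -22045/69*(-179) = 3946055/69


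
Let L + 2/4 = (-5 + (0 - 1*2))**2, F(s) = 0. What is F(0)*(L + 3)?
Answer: 0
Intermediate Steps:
L = 97/2 (L = -1/2 + (-5 + (0 - 1*2))**2 = -1/2 + (-5 + (0 - 2))**2 = -1/2 + (-5 - 2)**2 = -1/2 + (-7)**2 = -1/2 + 49 = 97/2 ≈ 48.500)
F(0)*(L + 3) = 0*(97/2 + 3) = 0*(103/2) = 0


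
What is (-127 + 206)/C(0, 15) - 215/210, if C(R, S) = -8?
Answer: -1831/168 ≈ -10.899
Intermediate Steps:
(-127 + 206)/C(0, 15) - 215/210 = (-127 + 206)/(-8) - 215/210 = 79*(-⅛) - 215*1/210 = -79/8 - 43/42 = -1831/168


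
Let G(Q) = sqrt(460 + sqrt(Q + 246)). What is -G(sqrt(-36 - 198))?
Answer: -sqrt(460 + sqrt(3)*sqrt(82 + I*sqrt(26))) ≈ -21.81 - 0.011174*I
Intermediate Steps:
G(Q) = sqrt(460 + sqrt(246 + Q))
-G(sqrt(-36 - 198)) = -sqrt(460 + sqrt(246 + sqrt(-36 - 198))) = -sqrt(460 + sqrt(246 + sqrt(-234))) = -sqrt(460 + sqrt(246 + 3*I*sqrt(26)))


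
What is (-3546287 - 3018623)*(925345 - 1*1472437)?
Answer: 3591609741720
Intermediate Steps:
(-3546287 - 3018623)*(925345 - 1*1472437) = -6564910*(925345 - 1472437) = -6564910*(-547092) = 3591609741720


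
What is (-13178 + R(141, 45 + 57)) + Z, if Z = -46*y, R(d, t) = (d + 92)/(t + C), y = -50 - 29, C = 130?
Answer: -2213975/232 ≈ -9543.0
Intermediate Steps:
y = -79
R(d, t) = (92 + d)/(130 + t) (R(d, t) = (d + 92)/(t + 130) = (92 + d)/(130 + t))
Z = 3634 (Z = -46*(-79) = 3634)
(-13178 + R(141, 45 + 57)) + Z = (-13178 + (92 + 141)/(130 + (45 + 57))) + 3634 = (-13178 + 233/(130 + 102)) + 3634 = (-13178 + 233/232) + 3634 = -3057063/232 + 3634 = -2213975/232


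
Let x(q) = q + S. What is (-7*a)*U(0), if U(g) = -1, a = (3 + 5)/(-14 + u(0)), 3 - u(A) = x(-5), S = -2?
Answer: -14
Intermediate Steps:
x(q) = -2 + q (x(q) = q - 2 = -2 + q)
u(A) = 10 (u(A) = 3 - (-2 - 5) = 3 - 1*(-7) = 3 + 7 = 10)
a = -2 (a = (3 + 5)/(-14 + 10) = 8/(-4) = 8*(-¼) = -2)
(-7*a)*U(0) = -7*(-2)*(-1) = 14*(-1) = -14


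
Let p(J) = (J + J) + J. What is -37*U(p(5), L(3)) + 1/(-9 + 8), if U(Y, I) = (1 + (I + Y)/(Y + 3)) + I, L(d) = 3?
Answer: -186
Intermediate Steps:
p(J) = 3*J (p(J) = 2*J + J = 3*J)
U(Y, I) = 1 + I + (I + Y)/(3 + Y) (U(Y, I) = (1 + (I + Y)/(3 + Y)) + I = 1 + I + (I + Y)/(3 + Y))
-37*U(p(5), L(3)) + 1/(-9 + 8) = -37*(3 + 2*(3*5) + 4*3 + 3*(3*5))/(3 + 3*5) + 1/(-9 + 8) = -37*(3 + 2*15 + 12 + 3*15)/(3 + 15) + 1/(-1) = -37*(3 + 30 + 12 + 45)/18 - 1 = -37*90/18 - 1 = -37*5 - 1 = -185 - 1 = -186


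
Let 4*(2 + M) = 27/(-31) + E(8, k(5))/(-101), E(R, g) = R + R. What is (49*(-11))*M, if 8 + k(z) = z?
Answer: 15238069/12524 ≈ 1216.7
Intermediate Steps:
k(z) = -8 + z
E(R, g) = 2*R
M = -28271/12524 (M = -2 + (27/(-31) + (2*8)/(-101))/4 = -2 + (27*(-1/31) + 16*(-1/101))/4 = -2 + (-27/31 - 16/101)/4 = -2 + (¼)*(-3223/3131) = -2 - 3223/12524 = -28271/12524 ≈ -2.2573)
(49*(-11))*M = (49*(-11))*(-28271/12524) = -539*(-28271/12524) = 15238069/12524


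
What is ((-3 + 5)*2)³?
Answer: 64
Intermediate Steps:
((-3 + 5)*2)³ = (2*2)³ = 4³ = 64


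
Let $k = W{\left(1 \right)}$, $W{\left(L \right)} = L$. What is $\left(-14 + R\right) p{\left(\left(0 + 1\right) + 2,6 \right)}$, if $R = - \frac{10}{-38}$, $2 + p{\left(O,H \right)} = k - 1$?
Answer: $\frac{522}{19} \approx 27.474$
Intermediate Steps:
$k = 1$
$p{\left(O,H \right)} = -2$ ($p{\left(O,H \right)} = -2 + \left(1 - 1\right) = -2 + 0 = -2$)
$R = \frac{5}{19}$ ($R = - \frac{10 \left(-1\right)}{38} = \left(-1\right) \left(- \frac{5}{19}\right) = \frac{5}{19} \approx 0.26316$)
$\left(-14 + R\right) p{\left(\left(0 + 1\right) + 2,6 \right)} = \left(-14 + \frac{5}{19}\right) \left(-2\right) = \left(- \frac{261}{19}\right) \left(-2\right) = \frac{522}{19}$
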